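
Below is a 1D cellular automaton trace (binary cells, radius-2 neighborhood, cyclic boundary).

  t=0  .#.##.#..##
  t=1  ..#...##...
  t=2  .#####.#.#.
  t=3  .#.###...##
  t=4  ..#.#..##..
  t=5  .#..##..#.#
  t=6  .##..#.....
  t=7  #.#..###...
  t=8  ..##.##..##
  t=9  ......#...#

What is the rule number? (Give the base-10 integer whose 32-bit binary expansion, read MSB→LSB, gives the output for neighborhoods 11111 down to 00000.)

  ##### -> #   bit 31 = 1  t=2,i=3
  ####. -> #   bit 30 = 1  t=2,i=4
  ###.# -> #   bit 29 = 1  t=2,i=5
  ###.. -> .   bit 28 = 0  t=3,i=5
  ##.## -> .   bit 27 = 0  t=8,i=4
  ##.#. -> .   bit 26 = 0  t=0,i=0
  ##..# -> .   bit 25 = 0  t=5,i=6
  ##... -> .   bit 24 = 0  t=1,i=8
  #.### -> .   bit 23 = 0  t=3,i=3
  #.##. -> .   bit 22 = 0  t=0,i=3
  #.#.# -> .   bit 21 = 0  t=0,i=1
  #.#.. -> #   bit 20 = 1  t=0,i=6
  #..## -> .   bit 19 = 0  t=0,i=8
  #..#. -> .   bit 18 = 0  t=5,i=7
  #...# -> #   bit 17 = 1  t=1,i=4
  #.... -> #   bit 16 = 1  t=1,i=9
  .#### -> .   bit 15 = 0  t=2,i=2
  .###. -> #   bit 14 = 1  t=3,i=4
  .##.# -> .   bit 13 = 0  t=0,i=4
  .##.. -> #   bit 12 = 1  t=1,i=7
  .#.## -> #   bit 11 = 1  t=0,i=2
  .#.#. -> .   bit 10 = 0  t=2,i=8
  .#..# -> #   bit 9 = 1  t=0,i=7
  .#... -> #   bit 8 = 1  t=1,i=3
  ..### -> #   bit 7 = 1  t=2,i=1
  ..##. -> .   bit 6 = 0  t=0,i=9
  ..#.# -> .   bit 5 = 0  t=4,i=2
  ..#.. -> #   bit 4 = 1  t=1,i=2
  ...## -> #   bit 3 = 1  t=1,i=5
  ...#. -> #   bit 2 = 1  t=1,i=1
  ....# -> .   bit 1 = 0  t=1,i=0
  ..... -> .   bit 0 = 0  t=1,i=10
  bits 11100000000100110101101110011100 = 3759365020

3759365020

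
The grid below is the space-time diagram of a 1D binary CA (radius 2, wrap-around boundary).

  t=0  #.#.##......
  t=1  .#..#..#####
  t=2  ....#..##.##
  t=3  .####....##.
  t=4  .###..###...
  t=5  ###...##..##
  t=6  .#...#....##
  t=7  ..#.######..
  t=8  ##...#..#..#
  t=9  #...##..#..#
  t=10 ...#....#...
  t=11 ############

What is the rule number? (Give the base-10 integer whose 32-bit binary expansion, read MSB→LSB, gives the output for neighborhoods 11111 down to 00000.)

1749140895

  nb #####: next=.  (t=1,i=9, bit31=0)
  nb ####.: next=#  (t=1,i=10, bit30=1)
  nb ###.#: next=#  (t=1,i=11, bit29=1)
  nb ###..: next=.  (t=3,i=4, bit28=0)
  nb ##.##: next=#  (t=2,i=9, bit27=1)
  nb ##.#.: next=.  (t=1,i=0, bit26=0)
  nb ##..#: next=.  (t=3,i=11, bit25=0)
  nb ##...: next=.  (t=0,i=6, bit24=0)
  nb #.###: next=.  (t=7,i=4, bit23=0)
  nb #.##.: next=#  (t=0,i=4, bit22=1)
  nb #.#.#: next=.  (t=0,i=2, bit21=0)
  nb #.#..: next=.  (t=1,i=1, bit20=0)
  nb #..##: next=.  (t=1,i=6, bit19=0)
  nb #..#.: next=.  (t=1,i=3, bit18=0)
  nb #...#: next=.  (t=5,i=4, bit17=0)
  nb #....: next=#  (t=0,i=7, bit16=1)
  nb .####: next=#  (t=1,i=8, bit15=1)
  nb .###.: next=#  (t=4,i=2, bit14=1)
  nb .##.#: next=.  (t=2,i=8, bit13=0)
  nb .##..: next=.  (t=0,i=5, bit12=0)
  nb .#.##: next=.  (t=0,i=3, bit11=0)
  nb .#.#.: next=#  (t=0,i=1, bit10=1)
  nb .#..#: next=.  (t=1,i=2, bit9=0)
  nb .#...: next=#  (t=6,i=2, bit8=1)
  nb ..###: next=#  (t=1,i=7, bit7=1)
  nb ..##.: next=.  (t=2,i=7, bit6=0)
  nb ..#.#: next=.  (t=0,i=0, bit5=0)
  nb ..#..: next=#  (t=1,i=4, bit4=1)
  nb ...##: next=#  (t=3,i=8, bit3=1)
  nb ...#.: next=#  (t=0,i=11, bit2=1)
  nb ....#: next=#  (t=0,i=10, bit1=1)
  nb .....: next=#  (t=0,i=8, bit0=1)
  bits 01101000010000011100010110011111 = 1749140895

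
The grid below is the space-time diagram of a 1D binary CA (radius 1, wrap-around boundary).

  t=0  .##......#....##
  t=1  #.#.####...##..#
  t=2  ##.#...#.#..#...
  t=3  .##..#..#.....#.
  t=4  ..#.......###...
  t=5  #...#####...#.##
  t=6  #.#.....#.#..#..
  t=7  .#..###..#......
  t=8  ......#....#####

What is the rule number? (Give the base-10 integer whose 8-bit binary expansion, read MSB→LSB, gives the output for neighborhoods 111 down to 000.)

  [7] ### => .  t=1,i=5
  [6] ##. => #  t=0,i=2
  [5] #.# => #  t=0,i=0
  [4] #.. => .  t=0,i=3
  [3] .## => .  t=0,i=1
  [2] .#. => .  t=0,i=9
  [1] ..# => .  t=0,i=8
  [0] ... => #  t=0,i=4
  bits 01100001 = 97

97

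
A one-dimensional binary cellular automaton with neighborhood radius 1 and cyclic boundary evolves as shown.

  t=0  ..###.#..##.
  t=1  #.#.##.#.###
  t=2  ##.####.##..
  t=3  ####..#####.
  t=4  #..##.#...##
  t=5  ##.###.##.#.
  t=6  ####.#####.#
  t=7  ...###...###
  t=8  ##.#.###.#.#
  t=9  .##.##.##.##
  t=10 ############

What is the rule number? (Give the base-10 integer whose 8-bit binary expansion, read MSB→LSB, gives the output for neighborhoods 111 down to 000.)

  nb ###: next=.  (t=0,i=3, bit7=0)
  nb ##.: next=#  (t=0,i=4, bit6=1)
  nb #.#: next=#  (t=0,i=5, bit5=1)
  nb #..: next=#  (t=0,i=7, bit4=1)
  nb .##: next=#  (t=0,i=2, bit3=1)
  nb .#.: next=.  (t=0,i=6, bit2=0)
  nb ..#: next=.  (t=0,i=1, bit1=0)
  nb ...: next=#  (t=0,i=0, bit0=1)
  bits 01111001 = 121

121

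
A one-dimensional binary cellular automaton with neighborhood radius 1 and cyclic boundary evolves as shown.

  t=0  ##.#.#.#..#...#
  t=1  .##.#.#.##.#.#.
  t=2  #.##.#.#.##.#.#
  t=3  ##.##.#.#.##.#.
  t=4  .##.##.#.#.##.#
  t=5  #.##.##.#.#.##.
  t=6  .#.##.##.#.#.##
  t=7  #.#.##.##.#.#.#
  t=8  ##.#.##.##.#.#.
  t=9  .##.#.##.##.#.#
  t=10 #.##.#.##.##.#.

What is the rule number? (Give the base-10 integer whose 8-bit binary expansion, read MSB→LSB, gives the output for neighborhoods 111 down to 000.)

114

  nb ###: next=.  (t=0,i=0, bit7=0)
  nb ##.: next=#  (t=0,i=1, bit6=1)
  nb #.#: next=#  (t=0,i=2, bit5=1)
  nb #..: next=#  (t=0,i=8, bit4=1)
  nb .##: next=.  (t=0,i=14, bit3=0)
  nb .#.: next=.  (t=0,i=3, bit2=0)
  nb ..#: next=#  (t=0,i=9, bit1=1)
  nb ...: next=.  (t=0,i=12, bit0=0)
  bits 01110010 = 114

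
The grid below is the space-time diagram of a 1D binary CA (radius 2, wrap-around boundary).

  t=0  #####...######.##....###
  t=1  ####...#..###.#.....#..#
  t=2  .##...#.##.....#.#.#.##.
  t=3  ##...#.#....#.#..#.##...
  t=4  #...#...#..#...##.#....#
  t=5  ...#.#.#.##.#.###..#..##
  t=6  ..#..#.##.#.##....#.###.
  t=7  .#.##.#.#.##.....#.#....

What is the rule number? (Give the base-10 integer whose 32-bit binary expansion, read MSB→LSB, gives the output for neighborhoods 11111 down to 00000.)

  #####|#  b31=1 t=0,i=0
  ####.|#  b30=1 t=0,i=3
  ###.#|.  b29=0 t=0,i=13
  ###..|.  b28=0 t=0,i=4
  ##.##|#  b27=1 t=0,i=14
  ##.#.|.  b26=0 t=1,i=13
  ##..#|.  b25=0 t=2,i=23
  ##...|.  b24=0 t=0,i=5
  #.###|.  b23=0 t=5,i=14
  #.##.|.  b22=0 t=0,i=15
  #.#.#|#  b21=1 t=2,i=17
  #.#..|.  b20=0 t=1,i=14
  #..##|#  b19=1 t=1,i=9
  #..#.|#  b18=1 t=3,i=16
  #...#|.  b17=0 t=0,i=6
  #....|.  b16=0 t=0,i=18
  .####|.  b15=0 t=0,i=9
  .###.|.  b14=0 t=1,i=11
  .##.#|#  b13=1 t=4,i=16
  .##..|.  b12=0 t=0,i=16
  .#.##|#  b11=1 t=2,i=7
  .#.#.|.  b10=0 t=2,i=16
  .#..#|#  b9=1 t=1,i=8
  .#...|#  b8=1 t=1,i=15
  ..###|.  b7=0 t=0,i=8
  ..##.|#  b6=1 t=2,i=1
  ..#.#|.  b5=0 t=2,i=6
  ..#..|.  b4=0 t=1,i=7
  ...##|#  b3=1 t=0,i=7
  ...#.|#  b2=1 t=1,i=6
  ....#|.  b1=0 t=0,i=19
  .....|#  b0=1 t=1,i=17
  bits 11001000001011000010101101001101 = 3358337869

3358337869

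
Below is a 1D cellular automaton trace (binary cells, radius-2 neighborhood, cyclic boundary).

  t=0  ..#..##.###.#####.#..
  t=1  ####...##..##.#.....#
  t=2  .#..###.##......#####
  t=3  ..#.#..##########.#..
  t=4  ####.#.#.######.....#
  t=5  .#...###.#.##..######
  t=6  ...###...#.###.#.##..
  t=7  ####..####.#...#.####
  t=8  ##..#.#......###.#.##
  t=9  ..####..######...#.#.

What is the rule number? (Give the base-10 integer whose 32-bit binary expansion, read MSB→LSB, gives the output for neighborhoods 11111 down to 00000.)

  [31] ##### => #  t=0,i=14
  [30] ####. => .  t=0,i=15
  [29] ###.# => .  t=0,i=10
  [28] ###.. => .  t=1,i=3
  [27] ##.## => #  t=0,i=7
  [26] ##.#. => .  t=0,i=17
  [25] ##..# => #  t=1,i=9
  [24] ##... => #  t=1,i=4
  [23] #.### => #  t=0,i=8
  [22] #.##. => #  t=2,i=8
  [21] #.#.# => #  t=4,i=5
  [20] #.#.. => .  t=0,i=18
  [19] #..## => .  t=0,i=4
  [18] #..#. => #  t=8,i=3
  [17] #...# => #  t=1,i=5
  [16] #.... => #  t=0,i=20
  [15] .#### => .  t=0,i=13
  [14] .###. => .  t=0,i=9
  [13] .##.# => .  t=0,i=6
  [12] .##.. => #  t=1,i=8
  [11] .#.## => .  t=4,i=8
  [10] .#.#. => #  t=3,i=3
  [9] .#..# => #  t=0,i=3
  [8] .#... => .  t=0,i=19
  [7] ..### => #  t=1,i=20
  [6] ..##. => .  t=0,i=5
  [5] ..#.# => #  t=3,i=2
  [4] ..#.. => #  t=0,i=2
  [3] ...## => #  t=1,i=6
  [2] ...#. => #  t=0,i=1
  [1] ....# => #  t=0,i=0
  [0] ..... => #  t=1,i=17
  bits 10001011111001110001011010111111 = 2347177663

2347177663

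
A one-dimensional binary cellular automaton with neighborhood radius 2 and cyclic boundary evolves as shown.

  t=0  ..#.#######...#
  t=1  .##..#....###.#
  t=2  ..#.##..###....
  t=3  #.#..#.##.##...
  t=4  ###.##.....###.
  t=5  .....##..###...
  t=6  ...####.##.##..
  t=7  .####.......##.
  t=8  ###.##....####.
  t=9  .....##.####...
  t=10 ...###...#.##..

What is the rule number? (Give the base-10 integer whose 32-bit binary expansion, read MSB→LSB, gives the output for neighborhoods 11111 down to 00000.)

  #####|.  b31=0 t=0,i=6
  ####.|.  b30=0 t=0,i=9
  ###.#|.  b29=0 t=1,i=12
  ###..|#  b28=1 t=0,i=10
  ##.##|.  b27=0 t=3,i=9
  ##.#.|.  b26=0 t=1,i=13
  ##..#|.  b25=0 t=1,i=3
  ##...|#  b24=1 t=0,i=11
  #.###|.  b23=0 t=0,i=4
  #.##.|.  b22=0 t=1,i=1
  #.#.#|.  b21=0 t=1,i=14
  #.#..|#  b20=1 t=3,i=2
  #..##|#  b19=1 t=2,i=7
  #..#.|#  b18=1 t=0,i=1
  #...#|#  b17=1 t=0,i=12
  #....|.  b16=0 t=1,i=7
  .####|#  b15=1 t=0,i=5
  .###.|.  b14=0 t=1,i=11
  .##.#|.  b13=0 t=3,i=8
  .##..|#  b12=1 t=1,i=2
  .#.##|.  b11=0 t=0,i=3
  .#.#.|#  b10=1 t=3,i=1
  .#..#|.  b9=0 t=0,i=0
  .#...|.  b8=0 t=1,i=6
  ..###|#  b7=1 t=1,i=10
  ..##.|#  b6=1 t=5,i=5
  ..#.#|#  b5=1 t=0,i=2
  ..#..|#  b4=1 t=0,i=14
  ...##|#  b3=1 t=1,i=9
  ...#.|.  b2=0 t=0,i=13
  ....#|#  b1=1 t=1,i=8
  .....|.  b0=0 t=2,i=13
  bits 00010001000111101001010011111010 = 287216890

287216890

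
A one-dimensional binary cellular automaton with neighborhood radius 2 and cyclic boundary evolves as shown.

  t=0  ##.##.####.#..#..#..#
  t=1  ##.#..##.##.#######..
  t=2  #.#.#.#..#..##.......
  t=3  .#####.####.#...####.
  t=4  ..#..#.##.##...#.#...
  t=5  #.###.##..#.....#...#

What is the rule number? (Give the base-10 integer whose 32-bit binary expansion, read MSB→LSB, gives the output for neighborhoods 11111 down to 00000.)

618974811

  #####|.  b31=0 t=1,i=14
  ####.|.  b30=0 t=0,i=8
  ###.#|#  b29=1 t=0,i=1
  ###..|.  b28=0 t=1,i=18
  ##.##|.  b27=0 t=0,i=2
  ##.#.|#  b26=1 t=0,i=10
  ##..#|.  b25=0 t=1,i=19
  ##...|.  b24=0 t=2,i=14
  #.###|#  b23=1 t=0,i=6
  #.##.|#  b22=1 t=0,i=3
  #.#.#|#  b21=1 t=2,i=2
  #.#..|.  b20=0 t=0,i=11
  #..##|.  b19=0 t=0,i=19
  #..#.|#  b18=1 t=0,i=13
  #...#|.  b17=0 t=3,i=14
  #....|.  b16=0 t=2,i=15
  .####|#  b15=1 t=0,i=7
  .###.|#  b14=1 t=0,i=0
  .##.#|.  b13=0 t=0,i=4
  .##..|.  b12=0 t=2,i=13
  .#.##|#  b11=1 t=4,i=6
  .#.#.|#  b10=1 t=2,i=1
  .#..#|#  b9=1 t=0,i=12
  .#...|.  b8=0 t=3,i=13
  ..###|.  b7=0 t=0,i=20
  ..##.|#  b6=1 t=1,i=0
  ..#.#|.  b5=0 t=2,i=0
  ..#..|#  b4=1 t=0,i=14
  ...##|#  b3=1 t=3,i=15
  ...#.|.  b2=0 t=2,i=20
  ....#|#  b1=1 t=2,i=19
  .....|#  b0=1 t=2,i=16
  bits 00100100111001001100111001011011 = 618974811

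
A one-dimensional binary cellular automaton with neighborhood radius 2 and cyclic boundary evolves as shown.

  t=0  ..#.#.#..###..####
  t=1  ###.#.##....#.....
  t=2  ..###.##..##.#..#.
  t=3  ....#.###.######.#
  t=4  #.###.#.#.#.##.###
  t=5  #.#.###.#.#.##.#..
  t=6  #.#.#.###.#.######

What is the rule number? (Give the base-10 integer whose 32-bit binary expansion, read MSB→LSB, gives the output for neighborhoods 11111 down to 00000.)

2801021798

  #####|#  b31=1 t=3,i=12
  ####.|.  b30=0 t=0,i=16
  ###.#|#  b29=1 t=1,i=2
  ###..|.  b28=0 t=0,i=11
  ##.##|.  b27=0 t=2,i=5
  ##.#.|#  b26=1 t=1,i=3
  ##..#|#  b25=1 t=0,i=0
  ##...|.  b24=0 t=1,i=8
  #.###|#  b23=1 t=3,i=6
  #.##.|#  b22=1 t=1,i=6
  #.#.#|#  b21=1 t=0,i=4
  #.#..|#  b20=1 t=0,i=6
  #..##|.  b19=0 t=0,i=8
  #..#.|#  b18=1 t=0,i=1
  #...#|.  b17=0 t=2,i=0
  #....|.  b16=0 t=1,i=9
  .####|.  b15=0 t=0,i=15
  .###.|.  b14=0 t=0,i=10
  .##.#|#  b13=1 t=2,i=11
  .##..|#  b12=1 t=1,i=7
  .#.##|.  b11=0 t=1,i=5
  .#.#.|.  b10=0 t=0,i=3
  .#..#|#  b9=1 t=0,i=7
  .#...|#  b8=1 t=1,i=13
  ..###|.  b7=0 t=0,i=9
  ..##.|#  b6=1 t=2,i=10
  ..#.#|#  b5=1 t=0,i=2
  ..#..|.  b4=0 t=1,i=12
  ...##|.  b3=0 t=1,i=17
  ...#.|#  b2=1 t=1,i=11
  ....#|#  b1=1 t=1,i=10
  .....|.  b0=0 t=1,i=15
  bits 10100110111101000011001101100110 = 2801021798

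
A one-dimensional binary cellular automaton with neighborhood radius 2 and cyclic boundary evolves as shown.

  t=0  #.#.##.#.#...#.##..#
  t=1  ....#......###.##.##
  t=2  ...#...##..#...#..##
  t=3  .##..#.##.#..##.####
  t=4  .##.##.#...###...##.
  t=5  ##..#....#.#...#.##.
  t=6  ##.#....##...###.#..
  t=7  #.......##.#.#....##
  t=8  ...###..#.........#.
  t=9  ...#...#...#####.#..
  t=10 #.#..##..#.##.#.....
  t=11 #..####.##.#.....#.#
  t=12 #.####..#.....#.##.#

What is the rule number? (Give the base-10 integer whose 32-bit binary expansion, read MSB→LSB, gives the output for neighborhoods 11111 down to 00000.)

  #####|.  b31=0 t=9,i=13
  ####.|#  b30=1 t=3,i=18
  ###.#|.  b29=0 t=1,i=13
  ###..|.  b28=0 t=4,i=13
  ##.##|.  b27=0 t=1,i=14
  ##.#.|.  b26=0 t=0,i=1
  ##..#|.  b25=0 t=0,i=17
  ##...|.  b24=0 t=1,i=0
  #.###|.  b23=0 t=3,i=16
  #.##.|#  b22=1 t=0,i=4
  #.#.#|.  b21=0 t=0,i=2
  #.#..|.  b20=0 t=0,i=9
  #..##|#  b19=1 t=0,i=18
  #..#.|#  b18=1 t=2,i=10
  #...#|#  b17=1 t=0,i=11
  #....|.  b16=0 t=1,i=1
  .####|#  b15=1 t=3,i=17
  .###.|.  b14=0 t=1,i=12
  .##.#|.  b13=0 t=0,i=0
  .##..|#  b12=1 t=0,i=16
  .#.##|.  b11=0 t=0,i=3
  .#.#.|.  b10=0 t=0,i=8
  .#..#|#  b9=1 t=2,i=16
  .#...|.  b8=0 t=0,i=10
  ..###|#  b7=1 t=1,i=11
  ..##.|#  b6=1 t=0,i=19
  ..#.#|#  b5=1 t=0,i=13
  ..#..|.  b4=0 t=1,i=4
  ...##|.  b3=0 t=1,i=10
  ...#.|#  b2=1 t=0,i=12
  ....#|.  b1=0 t=1,i=2
  .....|#  b0=1 t=1,i=7
  bits 01000000010011101001001011100101 = 1078891237

1078891237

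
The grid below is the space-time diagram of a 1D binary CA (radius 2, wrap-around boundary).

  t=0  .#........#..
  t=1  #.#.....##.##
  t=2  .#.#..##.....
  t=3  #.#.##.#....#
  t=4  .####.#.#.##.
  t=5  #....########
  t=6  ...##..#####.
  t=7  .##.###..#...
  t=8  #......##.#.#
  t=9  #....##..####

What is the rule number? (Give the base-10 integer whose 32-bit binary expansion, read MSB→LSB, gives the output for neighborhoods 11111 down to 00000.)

  [31] ##### => #  t=5,i=7
  [30] ####. => .  t=4,i=3
  [29] ###.# => .  t=1,i=0
  [28] ###.. => .  t=5,i=0
  [27] ##.## => .  t=1,i=10
  [26] ##.#. => #  t=1,i=1
  [25] ##..# => #  t=4,i=12
  [24] ##... => .  t=2,i=8
  [23] #.### => .  t=1,i=11
  [22] #.##. => #  t=3,i=4
  [21] #.#.# => #  t=3,i=2
  [20] #.#.. => .  t=1,i=2
  [19] #..## => #  t=2,i=5
  [18] #..#. => #  t=7,i=8
  [17] #...# => #  t=0,i=12
  [16] #.... => .  t=0,i=3
  [15] .#### => .  t=4,i=2
  [14] .###. => .  t=1,i=12
  [13] .##.# => .  t=1,i=9
  [12] .##.. => #  t=2,i=7
  [11] .#.## => #  t=3,i=3
  [10] .#.#. => #  t=2,i=2
  [9] .#..# => #  t=2,i=4
  [8] .#... => #  t=0,i=2
  [7] ..### => .  t=4,i=1
  [6] ..##. => .  t=1,i=8
  [5] ..#.# => .  t=2,i=1
  [4] ..#.. => .  t=0,i=1
  [3] ...## => #  t=1,i=7
  [2] ...#. => #  t=0,i=0
  [1] ....# => #  t=0,i=8
  [0] ..... => .  t=0,i=4
  bits 10000110011011100001111100001110 = 2255363854

2255363854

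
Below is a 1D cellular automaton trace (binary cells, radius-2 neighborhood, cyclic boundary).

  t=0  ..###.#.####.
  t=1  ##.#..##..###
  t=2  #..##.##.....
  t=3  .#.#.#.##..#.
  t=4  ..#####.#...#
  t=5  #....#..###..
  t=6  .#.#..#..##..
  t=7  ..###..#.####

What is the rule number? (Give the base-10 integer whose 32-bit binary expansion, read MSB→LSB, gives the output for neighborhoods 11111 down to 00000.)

1496473418

  nb #####: next=.  (t=1,i=12, bit31=0)
  nb ####.: next=#  (t=0,i=10, bit30=1)
  nb ###.#: next=.  (t=0,i=4, bit29=0)
  nb ###..: next=#  (t=0,i=11, bit28=1)
  nb ##.##: next=#  (t=2,i=5, bit27=1)
  nb ##.#.: next=.  (t=0,i=5, bit26=0)
  nb ##..#: next=.  (t=1,i=8, bit25=0)
  nb ##...: next=#  (t=0,i=12, bit24=1)
  nb #.###: next=.  (t=0,i=8, bit23=0)
  nb #.##.: next=.  (t=2,i=6, bit22=0)
  nb #.#.#: next=#  (t=0,i=6, bit21=1)
  nb #.#..: next=#  (t=1,i=3, bit20=1)
  nb #..##: next=.  (t=1,i=5, bit19=0)
  nb #..#.: next=.  (t=3,i=0, bit18=0)
  nb #...#: next=#  (t=0,i=0, bit17=1)
  nb #....: next=.  (t=2,i=9, bit16=0)
  nb .####: next=.  (t=0,i=9, bit15=0)
  nb .###.: next=#  (t=0,i=3, bit14=1)
  nb .##.#: next=.  (t=2,i=4, bit13=0)
  nb .##..: next=#  (t=1,i=7, bit12=1)
  nb .#.##: next=#  (t=0,i=7, bit11=1)
  nb .#.#.: next=#  (t=3,i=2, bit10=1)
  nb .#..#: next=#  (t=1,i=4, bit9=1)
  nb .#...: next=#  (t=4,i=9, bit8=1)
  nb ..###: next=.  (t=0,i=2, bit7=0)
  nb ..##.: next=#  (t=1,i=6, bit6=1)
  nb ..#.#: next=.  (t=3,i=1, bit5=0)
  nb ..#..: next=.  (t=2,i=0, bit4=0)
  nb ...##: next=#  (t=0,i=1, bit3=1)
  nb ...#.: next=.  (t=2,i=12, bit2=0)
  nb ....#: next=#  (t=2,i=11, bit1=1)
  nb .....: next=.  (t=2,i=10, bit0=0)
  bits 01011001001100100101111101001010 = 1496473418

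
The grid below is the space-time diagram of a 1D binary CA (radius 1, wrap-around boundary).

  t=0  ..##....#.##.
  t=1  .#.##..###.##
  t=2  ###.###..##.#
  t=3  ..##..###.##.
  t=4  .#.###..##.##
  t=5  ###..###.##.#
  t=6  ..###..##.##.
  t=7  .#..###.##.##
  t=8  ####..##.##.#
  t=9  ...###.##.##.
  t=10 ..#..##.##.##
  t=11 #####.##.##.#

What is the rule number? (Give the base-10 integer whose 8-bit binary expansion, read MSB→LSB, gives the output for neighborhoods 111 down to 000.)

  nb ###: next=.  (t=1,i=8, bit7=0)
  nb ##.: next=#  (t=0,i=3, bit6=1)
  nb #.#: next=#  (t=0,i=9, bit5=1)
  nb #..: next=#  (t=0,i=4, bit4=1)
  nb .##: next=.  (t=0,i=2, bit3=0)
  nb .#.: next=#  (t=0,i=8, bit2=1)
  nb ..#: next=#  (t=0,i=1, bit1=1)
  nb ...: next=.  (t=0,i=0, bit0=0)
  bits 01110110 = 118

118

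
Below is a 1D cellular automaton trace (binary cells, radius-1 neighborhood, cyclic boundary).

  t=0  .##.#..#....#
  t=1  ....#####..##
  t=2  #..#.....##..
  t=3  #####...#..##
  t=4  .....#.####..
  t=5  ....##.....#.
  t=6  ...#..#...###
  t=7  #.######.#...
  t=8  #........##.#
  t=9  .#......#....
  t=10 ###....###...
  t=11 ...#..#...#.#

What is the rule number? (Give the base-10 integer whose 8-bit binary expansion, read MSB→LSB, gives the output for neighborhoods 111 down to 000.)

  nb ###: next=.  (t=1,i=5, bit7=0)
  nb ##.: next=.  (t=0,i=2, bit6=0)
  nb #.#: next=.  (t=0,i=0, bit5=0)
  nb #..: next=#  (t=0,i=5, bit4=1)
  nb .##: next=.  (t=0,i=1, bit3=0)
  nb .#.: next=#  (t=0,i=4, bit2=1)
  nb ..#: next=#  (t=0,i=6, bit1=1)
  nb ...: next=.  (t=0,i=9, bit0=0)
  bits 00010110 = 22

22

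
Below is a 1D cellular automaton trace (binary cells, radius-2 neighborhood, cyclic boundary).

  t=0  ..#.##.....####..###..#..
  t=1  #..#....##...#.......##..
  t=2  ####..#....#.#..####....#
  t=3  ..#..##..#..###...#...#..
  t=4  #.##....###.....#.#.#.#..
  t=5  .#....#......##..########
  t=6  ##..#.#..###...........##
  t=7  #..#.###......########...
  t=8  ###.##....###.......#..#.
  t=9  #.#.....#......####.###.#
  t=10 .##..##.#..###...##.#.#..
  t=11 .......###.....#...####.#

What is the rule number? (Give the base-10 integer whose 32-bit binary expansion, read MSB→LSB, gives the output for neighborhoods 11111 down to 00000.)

1689652755

  #####|.  b31=0 t=2,i=1
  ####.|#  b30=1 t=0,i=13
  ###.#|#  b29=1 t=5,i=24
  ###..|.  b28=0 t=0,i=14
  ##.##|.  b27=0 t=8,i=3
  ##.#.|#  b26=1 t=5,i=0
  ##..#|.  b25=0 t=0,i=15
  ##...|.  b24=0 t=0,i=6
  #.###|#  b23=1 t=7,i=5
  #.##.|.  b22=0 t=0,i=4
  #.#.#|#  b21=1 t=4,i=18
  #.#..|#  b20=1 t=2,i=13
  #..##|.  b19=0 t=0,i=16
  #..#.|#  b18=1 t=0,i=21
  #...#|#  b17=1 t=1,i=11
  #....|.  b16=0 t=0,i=7
  .####|.  b15=0 t=0,i=12
  .###.|.  b14=0 t=0,i=18
  .##.#|.  b13=0 t=9,i=0
  .##..|.  b12=0 t=0,i=5
  .#.##|#  b11=1 t=0,i=3
  .#.#.|#  b10=1 t=2,i=12
  .#..#|#  b9=1 t=1,i=1
  .#...|.  b8=0 t=0,i=23
  ..###|.  b7=0 t=0,i=11
  ..##.|.  b6=0 t=1,i=8
  ..#.#|.  b5=0 t=0,i=2
  ..#..|#  b4=1 t=0,i=22
  ...##|.  b3=0 t=0,i=10
  ...#.|.  b2=0 t=0,i=1
  ....#|#  b1=1 t=0,i=0
  .....|#  b0=1 t=0,i=8
  bits 01100100101101100000111000010011 = 1689652755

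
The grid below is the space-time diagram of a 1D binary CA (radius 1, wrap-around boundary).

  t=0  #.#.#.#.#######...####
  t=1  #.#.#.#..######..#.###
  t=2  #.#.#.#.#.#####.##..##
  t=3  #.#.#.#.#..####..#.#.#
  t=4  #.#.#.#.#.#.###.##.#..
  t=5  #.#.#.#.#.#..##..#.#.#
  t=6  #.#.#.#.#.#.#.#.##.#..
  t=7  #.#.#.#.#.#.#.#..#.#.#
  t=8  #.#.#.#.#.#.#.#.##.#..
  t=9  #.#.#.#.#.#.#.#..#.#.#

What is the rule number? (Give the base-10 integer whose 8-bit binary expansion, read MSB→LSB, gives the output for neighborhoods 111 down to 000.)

  ###|#  b7=1 t=0,i=9
  ##.|#  b6=1 t=0,i=0
  #.#|.  b5=0 t=0,i=1
  #..|.  b4=0 t=0,i=15
  .##|.  b3=0 t=0,i=8
  .#.|#  b2=1 t=0,i=2
  ..#|#  b1=1 t=0,i=17
  ...|.  b0=0 t=0,i=16
  bits 11000110 = 198

198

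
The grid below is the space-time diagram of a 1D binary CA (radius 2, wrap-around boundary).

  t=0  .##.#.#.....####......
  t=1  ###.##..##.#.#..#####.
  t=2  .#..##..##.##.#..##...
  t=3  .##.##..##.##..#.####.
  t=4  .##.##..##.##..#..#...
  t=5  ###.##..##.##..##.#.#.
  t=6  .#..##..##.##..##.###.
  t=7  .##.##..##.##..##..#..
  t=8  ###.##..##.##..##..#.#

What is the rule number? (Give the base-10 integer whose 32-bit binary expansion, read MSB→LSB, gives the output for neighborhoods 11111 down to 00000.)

  ##### -> #   bit 31 = 1  t=1,i=18
  ####. -> .   bit 30 = 0  t=0,i=14
  ###.# -> .   bit 29 = 0  t=1,i=2
  ###.. -> .   bit 28 = 0  t=0,i=15
  ##.## -> .   bit 27 = 0  t=1,i=3
  ##.#. -> .   bit 26 = 0  t=0,i=3
  ##..# -> .   bit 25 = 0  t=1,i=6
  ##... -> #   bit 24 = 1  t=0,i=16
  #.### -> .   bit 23 = 0  t=1,i=0
  #.##. -> #   bit 22 = 1  t=1,i=4
  #.#.# -> #   bit 21 = 1  t=0,i=4
  #.#.. -> .   bit 20 = 0  t=0,i=6
  #..## -> .   bit 19 = 0  t=1,i=7
  #..#. -> .   bit 18 = 0  t=3,i=14
  #...# -> #   bit 17 = 1  t=7,i=21
  #.... -> #   bit 16 = 1  t=0,i=8
  .#### -> #   bit 15 = 1  t=0,i=13
  .###. -> #   bit 14 = 1  t=1,i=1
  .##.# -> #   bit 13 = 1  t=0,i=2
  .##.. -> #   bit 12 = 1  t=1,i=5
  .#.## -> .   bit 11 = 0  t=3,i=16
  .#.#. -> #   bit 10 = 1  t=0,i=5
  .#..# -> #   bit 9 = 1  t=1,i=14
  .#... -> .   bit 8 = 0  t=0,i=7
  ..### -> .   bit 7 = 0  t=0,i=12
  ..##. -> #   bit 6 = 1  t=0,i=1
  ..#.# -> #   bit 5 = 1  t=3,i=15
  ..#.. -> #   bit 4 = 1  t=2,i=1
  ...## -> #   bit 3 = 1  t=0,i=0
  ...#. -> .   bit 2 = 0  t=2,i=0
  ....# -> .   bit 1 = 0  t=0,i=10
  ..... -> #   bit 0 = 1  t=0,i=9
  bits 10000001011000111111011001111001 = 2170812025

2170812025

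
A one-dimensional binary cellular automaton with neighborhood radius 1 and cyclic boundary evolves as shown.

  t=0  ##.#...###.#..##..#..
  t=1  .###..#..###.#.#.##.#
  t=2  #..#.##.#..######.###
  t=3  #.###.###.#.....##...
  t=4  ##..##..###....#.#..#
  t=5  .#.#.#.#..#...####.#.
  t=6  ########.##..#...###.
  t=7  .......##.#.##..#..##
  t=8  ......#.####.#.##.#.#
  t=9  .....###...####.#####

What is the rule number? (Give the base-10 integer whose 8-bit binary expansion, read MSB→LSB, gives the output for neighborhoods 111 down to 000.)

102

  ###|.  b7=0 t=0,i=8
  ##.|#  b6=1 t=0,i=1
  #.#|#  b5=1 t=0,i=2
  #..|.  b4=0 t=0,i=4
  .##|.  b3=0 t=0,i=0
  .#.|#  b2=1 t=0,i=3
  ..#|#  b1=1 t=0,i=6
  ...|.  b0=0 t=0,i=5
  bits 01100110 = 102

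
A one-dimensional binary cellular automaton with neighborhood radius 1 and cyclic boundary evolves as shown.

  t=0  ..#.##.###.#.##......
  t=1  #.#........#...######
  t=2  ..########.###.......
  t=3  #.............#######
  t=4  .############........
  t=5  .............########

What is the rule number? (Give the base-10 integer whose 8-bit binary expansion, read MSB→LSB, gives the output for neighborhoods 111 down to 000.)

  [7] ### => .  t=0,i=8
  [6] ##. => .  t=0,i=5
  [5] #.# => .  t=0,i=3
  [4] #.. => #  t=0,i=15
  [3] .## => .  t=0,i=4
  [2] .#. => #  t=0,i=2
  [1] ..# => .  t=0,i=1
  [0] ... => #  t=0,i=0
  bits 00010101 = 21

21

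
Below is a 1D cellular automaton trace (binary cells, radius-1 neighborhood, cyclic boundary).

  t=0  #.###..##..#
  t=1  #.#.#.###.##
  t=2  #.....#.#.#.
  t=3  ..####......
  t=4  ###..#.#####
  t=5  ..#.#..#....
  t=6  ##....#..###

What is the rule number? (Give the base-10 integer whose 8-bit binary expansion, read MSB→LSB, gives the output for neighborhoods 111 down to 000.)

  [7] ### => .  t=0,i=3
  [6] ##. => #  t=0,i=0
  [5] #.# => .  t=0,i=1
  [4] #.. => .  t=0,i=5
  [3] .## => #  t=0,i=2
  [2] .#. => .  t=1,i=2
  [1] ..# => #  t=0,i=6
  [0] ... => #  t=2,i=2
  bits 01001011 = 75

75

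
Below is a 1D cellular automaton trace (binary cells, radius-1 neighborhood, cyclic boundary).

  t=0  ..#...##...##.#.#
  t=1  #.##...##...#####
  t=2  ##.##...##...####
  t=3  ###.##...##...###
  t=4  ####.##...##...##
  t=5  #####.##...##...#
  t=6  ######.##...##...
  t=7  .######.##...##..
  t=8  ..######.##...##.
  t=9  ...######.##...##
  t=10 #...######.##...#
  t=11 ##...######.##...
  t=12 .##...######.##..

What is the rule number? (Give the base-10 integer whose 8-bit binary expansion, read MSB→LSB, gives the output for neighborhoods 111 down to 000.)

  [7] ### => #  t=1,i=13
  [6] ##. => #  t=0,i=7
  [5] #.# => #  t=0,i=13
  [4] #.. => #  t=0,i=0
  [3] .## => .  t=0,i=6
  [2] .#. => #  t=0,i=2
  [1] ..# => .  t=0,i=1
  [0] ... => .  t=0,i=4
  bits 11110100 = 244

244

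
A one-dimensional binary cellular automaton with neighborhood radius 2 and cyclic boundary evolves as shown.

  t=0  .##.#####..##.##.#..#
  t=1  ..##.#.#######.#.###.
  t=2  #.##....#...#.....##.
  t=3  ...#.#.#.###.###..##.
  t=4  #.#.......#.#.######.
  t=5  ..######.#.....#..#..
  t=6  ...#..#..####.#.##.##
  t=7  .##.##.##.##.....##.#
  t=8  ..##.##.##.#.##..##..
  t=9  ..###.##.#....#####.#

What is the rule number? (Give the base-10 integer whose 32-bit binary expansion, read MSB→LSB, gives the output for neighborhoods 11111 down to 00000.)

1512043333

  [31] ##### => .  t=0,i=6
  [30] ####. => #  t=0,i=7
  [29] ###.# => .  t=1,i=13
  [28] ###.. => #  t=0,i=8
  [27] ##.## => #  t=0,i=3
  [26] ##.#. => .  t=0,i=16
  [25] ##..# => #  t=0,i=9
  [24] ##... => .  t=1,i=20
  [23] #.### => .  t=0,i=4
  [22] #.##. => .  t=0,i=1
  [21] #.#.# => .  t=1,i=5
  [20] #.#.. => #  t=0,i=17
  [19] #..## => #  t=0,i=10
  [18] #..#. => #  t=0,i=19
  [17] #...# => #  t=1,i=0
  [16] #.... => #  t=2,i=5
  [15] .#### => #  t=0,i=5
  [14] .###. => #  t=1,i=18
  [13] .##.# => #  t=0,i=2
  [12] .##.. => #  t=2,i=3
  [11] .#.## => .  t=0,i=0
  [10] .#.#. => .  t=3,i=4
  [9] .#..# => #  t=0,i=18
  [8] .#... => #  t=2,i=9
  [7] ..### => .  t=5,i=2
  [6] ..##. => #  t=0,i=11
  [5] ..#.# => .  t=0,i=20
  [4] ..#.. => .  t=2,i=8
  [3] ...## => .  t=1,i=1
  [2] ...#. => #  t=2,i=7
  [1] ....# => .  t=2,i=6
  [0] ..... => #  t=2,i=15
  bits 01011010000111111111001101000101 = 1512043333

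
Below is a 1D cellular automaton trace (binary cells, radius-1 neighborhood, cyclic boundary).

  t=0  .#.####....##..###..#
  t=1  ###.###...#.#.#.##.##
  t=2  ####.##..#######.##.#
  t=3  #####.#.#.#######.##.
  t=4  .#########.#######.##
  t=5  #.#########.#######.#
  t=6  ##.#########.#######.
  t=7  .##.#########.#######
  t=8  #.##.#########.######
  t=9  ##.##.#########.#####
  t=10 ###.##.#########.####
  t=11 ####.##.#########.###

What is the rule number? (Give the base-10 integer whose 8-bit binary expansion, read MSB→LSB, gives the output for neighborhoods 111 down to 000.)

  ### -> #   bit 7 = 1  t=0,i=4
  ##. -> #   bit 6 = 1  t=0,i=6
  #.# -> #   bit 5 = 1  t=0,i=0
  #.. -> .   bit 4 = 0  t=0,i=7
  .## -> .   bit 3 = 0  t=0,i=3
  .#. -> #   bit 2 = 1  t=0,i=1
  ..# -> #   bit 1 = 1  t=0,i=10
  ... -> .   bit 0 = 0  t=0,i=8
  bits 11100110 = 230

230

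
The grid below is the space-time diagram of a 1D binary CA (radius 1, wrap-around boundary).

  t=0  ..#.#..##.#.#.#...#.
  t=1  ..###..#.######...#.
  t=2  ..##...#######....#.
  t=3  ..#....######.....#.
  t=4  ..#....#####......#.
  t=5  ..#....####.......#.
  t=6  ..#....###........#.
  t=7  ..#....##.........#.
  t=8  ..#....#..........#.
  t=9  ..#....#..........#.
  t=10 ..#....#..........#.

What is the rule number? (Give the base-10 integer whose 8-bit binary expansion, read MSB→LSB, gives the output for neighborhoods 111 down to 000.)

  [7] ### => #  t=1,i=3
  [6] ##. => .  t=0,i=8
  [5] #.# => #  t=0,i=3
  [4] #.. => .  t=0,i=5
  [3] .## => #  t=0,i=7
  [2] .#. => #  t=0,i=2
  [1] ..# => .  t=0,i=1
  [0] ... => .  t=0,i=0
  bits 10101100 = 172

172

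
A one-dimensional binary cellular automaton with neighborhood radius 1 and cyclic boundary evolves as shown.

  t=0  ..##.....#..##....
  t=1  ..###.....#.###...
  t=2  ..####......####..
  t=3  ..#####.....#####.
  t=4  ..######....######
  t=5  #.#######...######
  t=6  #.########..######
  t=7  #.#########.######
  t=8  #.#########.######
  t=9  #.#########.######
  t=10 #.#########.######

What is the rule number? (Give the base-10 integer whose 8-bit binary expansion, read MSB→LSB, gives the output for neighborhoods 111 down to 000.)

  ### -> #   bit 7 = 1  t=1,i=3
  ##. -> #   bit 6 = 1  t=0,i=3
  #.# -> .   bit 5 = 0  t=1,i=11
  #.. -> #   bit 4 = 1  t=0,i=4
  .## -> #   bit 3 = 1  t=0,i=2
  .#. -> .   bit 2 = 0  t=0,i=9
  ..# -> .   bit 1 = 0  t=0,i=1
  ... -> .   bit 0 = 0  t=0,i=0
  bits 11011000 = 216

216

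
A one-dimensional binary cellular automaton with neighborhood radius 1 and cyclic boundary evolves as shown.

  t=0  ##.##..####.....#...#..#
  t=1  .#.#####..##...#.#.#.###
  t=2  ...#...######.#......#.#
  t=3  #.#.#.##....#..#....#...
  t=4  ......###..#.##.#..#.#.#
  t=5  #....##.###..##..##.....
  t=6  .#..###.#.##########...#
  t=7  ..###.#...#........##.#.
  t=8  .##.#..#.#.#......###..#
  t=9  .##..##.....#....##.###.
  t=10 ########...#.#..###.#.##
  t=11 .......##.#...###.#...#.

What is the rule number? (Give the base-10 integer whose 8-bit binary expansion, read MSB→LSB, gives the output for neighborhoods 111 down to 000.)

  ###|.  b7=0 t=0,i=0
  ##.|#  b6=1 t=0,i=1
  #.#|.  b5=0 t=0,i=2
  #..|#  b4=1 t=0,i=5
  .##|#  b3=1 t=0,i=3
  .#.|.  b2=0 t=0,i=16
  ..#|#  b1=1 t=0,i=6
  ...|.  b0=0 t=0,i=12
  bits 01011010 = 90

90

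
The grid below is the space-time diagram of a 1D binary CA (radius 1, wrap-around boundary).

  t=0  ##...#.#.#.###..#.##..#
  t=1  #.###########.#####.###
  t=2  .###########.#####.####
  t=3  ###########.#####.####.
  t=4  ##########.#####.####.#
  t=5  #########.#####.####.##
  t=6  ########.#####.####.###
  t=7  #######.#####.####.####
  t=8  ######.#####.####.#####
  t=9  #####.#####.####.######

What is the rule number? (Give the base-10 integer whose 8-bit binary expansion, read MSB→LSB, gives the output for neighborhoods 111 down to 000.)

  ###|#  b7=1 t=0,i=0
  ##.|.  b6=0 t=0,i=1
  #.#|#  b5=1 t=0,i=6
  #..|#  b4=1 t=0,i=2
  .##|#  b3=1 t=0,i=11
  .#.|#  b2=1 t=0,i=5
  ..#|#  b1=1 t=0,i=4
  ...|#  b0=1 t=0,i=3
  bits 10111111 = 191

191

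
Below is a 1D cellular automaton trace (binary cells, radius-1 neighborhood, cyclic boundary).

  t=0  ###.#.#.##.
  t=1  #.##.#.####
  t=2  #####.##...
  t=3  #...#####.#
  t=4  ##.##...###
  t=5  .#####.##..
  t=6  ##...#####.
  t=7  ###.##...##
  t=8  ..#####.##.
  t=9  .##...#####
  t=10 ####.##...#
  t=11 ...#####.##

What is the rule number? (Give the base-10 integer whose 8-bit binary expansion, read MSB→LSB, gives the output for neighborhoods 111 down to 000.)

  [7] ### => .  t=0,i=1
  [6] ##. => #  t=0,i=2
  [5] #.# => #  t=0,i=3
  [4] #.. => #  t=2,i=8
  [3] .## => #  t=0,i=0
  [2] .#. => .  t=0,i=4
  [1] ..# => #  t=2,i=10
  [0] ... => .  t=2,i=9
  bits 01111010 = 122

122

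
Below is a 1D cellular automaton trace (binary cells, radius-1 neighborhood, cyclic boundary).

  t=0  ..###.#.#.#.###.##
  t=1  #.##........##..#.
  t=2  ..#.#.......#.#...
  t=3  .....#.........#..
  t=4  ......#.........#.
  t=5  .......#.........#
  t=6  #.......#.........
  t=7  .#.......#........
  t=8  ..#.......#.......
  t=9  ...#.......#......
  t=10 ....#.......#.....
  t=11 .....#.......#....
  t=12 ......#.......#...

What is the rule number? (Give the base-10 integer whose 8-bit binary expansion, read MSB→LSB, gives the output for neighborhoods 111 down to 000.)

152

  [7] ### => #  t=0,i=3
  [6] ##. => .  t=0,i=4
  [5] #.# => .  t=0,i=5
  [4] #.. => #  t=0,i=0
  [3] .## => #  t=0,i=2
  [2] .#. => .  t=0,i=6
  [1] ..# => .  t=0,i=1
  [0] ... => .  t=1,i=5
  bits 10011000 = 152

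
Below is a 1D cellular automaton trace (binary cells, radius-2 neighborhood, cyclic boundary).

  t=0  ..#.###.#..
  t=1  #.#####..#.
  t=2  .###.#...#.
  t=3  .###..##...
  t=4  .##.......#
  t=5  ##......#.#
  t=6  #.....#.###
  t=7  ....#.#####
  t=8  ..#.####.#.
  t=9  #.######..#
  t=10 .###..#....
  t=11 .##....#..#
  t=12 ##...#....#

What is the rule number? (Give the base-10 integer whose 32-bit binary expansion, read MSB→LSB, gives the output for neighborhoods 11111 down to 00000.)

  [31] ##### => .  t=1,i=4
  [30] ####. => #  t=1,i=5
  [29] ###.# => #  t=0,i=6
  [28] ###.. => .  t=1,i=6
  [27] ##.## => #  t=9,i=1
  [26] ##.#. => .  t=0,i=7
  [25] ##..# => .  t=1,i=7
  [24] ##... => .  t=3,i=8
  [23] #.### => #  t=0,i=4
  [22] #.##. => #  t=4,i=1
  [21] #.#.# => .  t=1,i=0
  [20] #.#.. => .  t=0,i=8
  [19] #..## => .  t=2,i=0
  [18] #..#. => .  t=1,i=8
  [17] #...# => #  t=2,i=7
  [16] #.... => .  t=0,i=10
  [15] .#### => #  t=1,i=3
  [14] .###. => #  t=0,i=5
  [13] .##.# => .  t=9,i=0
  [12] .##.. => .  t=3,i=7
  [11] .#.## => #  t=0,i=3
  [10] .#.#. => .  t=1,i=10
  [9] .#..# => .  t=2,i=10
  [8] .#... => #  t=0,i=9
  [7] ..### => #  t=2,i=1
  [6] ..##. => .  t=3,i=6
  [5] ..#.# => #  t=0,i=2
  [4] ..#.. => .  t=2,i=9
  [3] ...## => .  t=3,i=0
  [2] ...#. => .  t=0,i=1
  [1] ....# => #  t=0,i=0
  [0] ..... => .  t=4,i=5
  bits 01101000110000101100100110100010 = 1757596066

1757596066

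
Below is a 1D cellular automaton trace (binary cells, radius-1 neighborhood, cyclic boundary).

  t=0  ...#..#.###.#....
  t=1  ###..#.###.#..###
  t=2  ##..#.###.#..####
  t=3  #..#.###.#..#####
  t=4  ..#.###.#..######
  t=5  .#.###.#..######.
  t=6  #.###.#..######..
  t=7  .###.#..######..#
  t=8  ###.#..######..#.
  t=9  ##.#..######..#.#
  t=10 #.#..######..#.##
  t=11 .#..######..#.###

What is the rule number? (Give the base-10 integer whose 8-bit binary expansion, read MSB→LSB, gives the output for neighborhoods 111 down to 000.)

  [7] ### => #  t=0,i=9
  [6] ##. => .  t=0,i=10
  [5] #.# => #  t=0,i=7
  [4] #.. => .  t=0,i=4
  [3] .## => #  t=0,i=8
  [2] .#. => .  t=0,i=3
  [1] ..# => #  t=0,i=2
  [0] ... => #  t=0,i=0
  bits 10101011 = 171

171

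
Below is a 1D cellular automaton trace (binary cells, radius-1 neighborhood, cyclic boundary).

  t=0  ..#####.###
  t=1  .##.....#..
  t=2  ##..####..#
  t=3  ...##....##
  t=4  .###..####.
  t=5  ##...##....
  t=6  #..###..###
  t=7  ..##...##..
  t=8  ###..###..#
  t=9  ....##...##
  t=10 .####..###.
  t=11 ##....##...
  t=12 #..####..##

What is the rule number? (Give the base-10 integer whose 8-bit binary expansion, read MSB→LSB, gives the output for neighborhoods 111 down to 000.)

11

  [7] ### => .  t=0,i=3
  [6] ##. => .  t=0,i=6
  [5] #.# => .  t=0,i=7
  [4] #.. => .  t=0,i=0
  [3] .## => #  t=0,i=2
  [2] .#. => .  t=1,i=8
  [1] ..# => #  t=0,i=1
  [0] ... => #  t=1,i=4
  bits 00001011 = 11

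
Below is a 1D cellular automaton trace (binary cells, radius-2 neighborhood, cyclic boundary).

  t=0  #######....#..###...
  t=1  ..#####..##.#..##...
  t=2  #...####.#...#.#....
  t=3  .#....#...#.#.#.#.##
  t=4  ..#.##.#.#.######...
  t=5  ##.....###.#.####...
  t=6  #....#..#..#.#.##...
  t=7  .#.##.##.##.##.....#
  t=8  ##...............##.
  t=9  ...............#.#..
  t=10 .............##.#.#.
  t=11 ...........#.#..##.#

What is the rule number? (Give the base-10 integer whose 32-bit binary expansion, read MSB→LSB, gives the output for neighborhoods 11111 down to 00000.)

  #####|#  b31=1 t=0,i=2
  ####.|#  b30=1 t=0,i=5
  ###.#|.  b29=0 t=2,i=7
  ###..|#  b28=1 t=0,i=6
  ##.##|.  b27=0 t=7,i=5
  ##.#.|.  b26=0 t=1,i=11
  ##..#|#  b25=1 t=1,i=7
  ##...|.  b24=0 t=0,i=7
  #.###|#  b23=1 t=4,i=11
  #.##.|.  b22=0 t=3,i=18
  #.#.#|#  b21=1 t=3,i=12
  #.#..|.  b20=0 t=1,i=12
  #..##|.  b19=0 t=0,i=13
  #..#.|#  b18=1 t=6,i=7
  #...#|.  b17=0 t=0,i=18
  #....|.  b16=0 t=0,i=8
  .####|.  b15=0 t=0,i=1
  .###.|#  b14=1 t=0,i=15
  .##.#|.  b13=0 t=1,i=10
  .##..|.  b12=0 t=1,i=16
  .#.##|.  b11=0 t=3,i=17
  .#.#.|#  b10=1 t=2,i=14
  .#..#|#  b9=1 t=0,i=12
  .#...|#  b8=1 t=2,i=1
  ..###|.  b7=0 t=0,i=0
  ..##.|#  b6=1 t=1,i=9
  ..#.#|.  b5=0 t=2,i=13
  ..#..|.  b4=0 t=0,i=11
  ...##|.  b3=0 t=0,i=19
  ...#.|#  b2=1 t=0,i=10
  ....#|#  b1=1 t=0,i=9
  .....|.  b0=0 t=1,i=19
  bits 11010010101001000100011101000110 = 3533981510

3533981510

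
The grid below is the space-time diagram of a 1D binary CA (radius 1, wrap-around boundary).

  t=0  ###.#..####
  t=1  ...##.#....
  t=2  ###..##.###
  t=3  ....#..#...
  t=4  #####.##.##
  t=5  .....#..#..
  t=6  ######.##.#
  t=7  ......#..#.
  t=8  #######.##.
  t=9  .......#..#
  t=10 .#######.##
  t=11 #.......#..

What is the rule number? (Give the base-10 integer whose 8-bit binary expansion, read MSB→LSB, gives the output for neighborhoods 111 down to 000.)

  [7] ### => .  t=0,i=0
  [6] ##. => .  t=0,i=2
  [5] #.# => #  t=0,i=3
  [4] #.. => .  t=0,i=5
  [3] .## => .  t=0,i=7
  [2] .#. => #  t=0,i=4
  [1] ..# => #  t=0,i=6
  [0] ... => #  t=1,i=0
  bits 00100111 = 39

39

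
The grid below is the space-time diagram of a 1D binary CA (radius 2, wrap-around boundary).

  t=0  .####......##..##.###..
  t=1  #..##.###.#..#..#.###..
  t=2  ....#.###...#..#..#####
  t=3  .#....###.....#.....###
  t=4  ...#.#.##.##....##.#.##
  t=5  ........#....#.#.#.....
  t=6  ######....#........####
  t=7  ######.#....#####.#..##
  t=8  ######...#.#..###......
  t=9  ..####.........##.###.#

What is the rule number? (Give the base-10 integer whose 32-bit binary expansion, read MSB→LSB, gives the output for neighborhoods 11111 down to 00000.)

4068827145

  ##### -> #   bit 31 = 1  t=2,i=20
  ####. -> #   bit 30 = 1  t=0,i=3
  ###.# -> #   bit 29 = 1  t=1,i=8
  ###.. -> #   bit 28 = 1  t=0,i=4
  ##.## -> .   bit 27 = 0  t=0,i=17
  ##.#. -> .   bit 26 = 0  t=1,i=9
  ##..# -> #   bit 25 = 1  t=0,i=13
  ##... -> .   bit 24 = 0  t=0,i=5
  #.### -> #   bit 23 = 1  t=0,i=18
  #.##. -> .   bit 22 = 0  t=4,i=7
  #.#.# -> .   bit 21 = 0  t=4,i=5
  #.#.. -> .   bit 20 = 0  t=1,i=10
  #..## -> .   bit 19 = 0  t=0,i=14
  #..#. -> #   bit 18 = 1  t=1,i=12
  #...# -> .   bit 17 = 0  t=0,i=22
  #.... -> #   bit 16 = 1  t=0,i=6
  .#### -> .   bit 15 = 0  t=0,i=2
  .###. -> #   bit 14 = 1  t=0,i=19
  .##.# -> #   bit 13 = 1  t=0,i=16
  .##.. -> .   bit 12 = 0  t=0,i=12
  .#.## -> .   bit 11 = 0  t=1,i=17
  .#.#. -> .   bit 10 = 0  t=4,i=4
  .#..# -> .   bit 9 = 0  t=1,i=1
  .#... -> .   bit 8 = 0  t=3,i=2
  ..### -> .   bit 7 = 0  t=0,i=1
  ..##. -> .   bit 6 = 0  t=0,i=11
  ..#.# -> .   bit 5 = 0  t=1,i=16
  ..#.. -> .   bit 4 = 0  t=1,i=0
  ...## -> #   bit 3 = 1  t=0,i=0
  ...#. -> .   bit 2 = 0  t=2,i=3
  ....# -> .   bit 1 = 0  t=0,i=9
  ..... -> #   bit 0 = 1  t=0,i=7
  bits 11110010100001010110000000001001 = 4068827145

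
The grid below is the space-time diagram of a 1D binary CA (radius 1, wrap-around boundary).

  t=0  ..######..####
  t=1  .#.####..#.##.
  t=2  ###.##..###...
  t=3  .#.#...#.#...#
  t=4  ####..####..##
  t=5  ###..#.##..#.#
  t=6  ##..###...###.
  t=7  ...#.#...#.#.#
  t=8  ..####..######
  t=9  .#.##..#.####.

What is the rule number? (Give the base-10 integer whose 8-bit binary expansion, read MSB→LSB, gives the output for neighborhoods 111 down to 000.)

  ### -> #   bit 7 = 1  t=0,i=3
  ##. -> .   bit 6 = 0  t=0,i=7
  #.# -> #   bit 5 = 1  t=1,i=2
  #.. -> .   bit 4 = 0  t=0,i=0
  .## -> .   bit 3 = 0  t=0,i=2
  .#. -> #   bit 2 = 1  t=1,i=1
  ..# -> #   bit 1 = 1  t=0,i=1
  ... -> .   bit 0 = 0  t=2,i=12
  bits 10100110 = 166

166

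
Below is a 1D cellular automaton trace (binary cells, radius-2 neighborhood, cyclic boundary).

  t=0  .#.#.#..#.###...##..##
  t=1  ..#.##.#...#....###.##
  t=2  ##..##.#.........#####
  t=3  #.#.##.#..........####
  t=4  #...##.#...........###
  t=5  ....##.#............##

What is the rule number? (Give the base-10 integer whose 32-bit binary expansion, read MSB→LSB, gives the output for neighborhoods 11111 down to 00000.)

3931436096

  ##### -> #   bit 31 = 1  t=2,i=19
  ####. -> #   bit 30 = 1  t=2,i=0
  ###.# -> #   bit 29 = 1  t=1,i=18
  ###.. -> .   bit 28 = 0  t=0,i=12
  ##.## -> #   bit 27 = 1  t=1,i=19
  ##.#. -> .   bit 26 = 0  t=0,i=0
  ##..# -> #   bit 25 = 1  t=0,i=18
  ##... -> .   bit 24 = 0  t=0,i=13
  #.### -> .   bit 23 = 0  t=0,i=10
  #.##. -> #   bit 22 = 1  t=1,i=4
  #.#.# -> .   bit 21 = 0  t=0,i=1
  #.#.. -> #   bit 20 = 1  t=0,i=5
  #..## -> .   bit 19 = 0  t=0,i=19
  #..#. -> #   bit 18 = 1  t=0,i=7
  #...# -> .   bit 17 = 0  t=0,i=14
  #.... -> .   bit 16 = 0  t=1,i=13
  .#### -> #   bit 15 = 1  t=2,i=18
  .###. -> #   bit 14 = 1  t=0,i=11
  .##.# -> #   bit 13 = 1  t=0,i=21
  .##.. -> #   bit 12 = 1  t=0,i=17
  .#.## -> .   bit 11 = 0  t=0,i=9
  .#.#. -> #   bit 10 = 1  t=0,i=2
  .#..# -> .   bit 9 = 0  t=0,i=6
  .#... -> .   bit 8 = 0  t=1,i=8
  ..### -> .   bit 7 = 0  t=1,i=16
  ..##. -> #   bit 6 = 1  t=0,i=16
  ..#.# -> .   bit 5 = 0  t=0,i=8
  ..#.. -> .   bit 4 = 0  t=1,i=11
  ...## -> .   bit 3 = 0  t=0,i=15
  ...#. -> .   bit 2 = 0  t=1,i=10
  ....# -> .   bit 1 = 0  t=1,i=14
  ..... -> .   bit 0 = 0  t=2,i=10
  bits 11101010010101001111010001000000 = 3931436096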